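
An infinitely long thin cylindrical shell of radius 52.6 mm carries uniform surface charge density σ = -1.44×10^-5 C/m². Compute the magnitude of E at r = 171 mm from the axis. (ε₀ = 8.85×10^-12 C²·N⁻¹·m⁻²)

Coaxial Gaussian cylinder, radius r = 171 mm, length L (r > 52.6 mm).
The whole shell is enclosed: λ_enc = σ·2πR = (-1.44×10^-5)·2π·(0.0526) = -4.759×10^-6 C/m.
By Gauss's law (flux through the curved wall only), E·2πrL = λ_enc L/ε₀.
E = |λ_enc|/(2πε₀r) = (4.759e-6)/(2π·8.85×10^-12·0.171) = 5.01e5 N/C.

5.01×10^5 V/m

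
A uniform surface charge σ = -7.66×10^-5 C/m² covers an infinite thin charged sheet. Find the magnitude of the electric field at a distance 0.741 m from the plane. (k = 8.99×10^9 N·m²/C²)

By planar symmetry E is perpendicular to the sheet and uniform; use a Gaussian pillbox with flat faces of area A on each side of the sheet.
Flux Φ = 2EA and Q_enc = σA, so 2EA = σA/ε₀ ⇒ E = |σ|/(2ε₀), independent of distance.
E = 2πk|σ| = 2π(8.99×10^9)(7.66×10^-5) = 4.33×10^6 N/C.

|E| = 4.33e6 N/C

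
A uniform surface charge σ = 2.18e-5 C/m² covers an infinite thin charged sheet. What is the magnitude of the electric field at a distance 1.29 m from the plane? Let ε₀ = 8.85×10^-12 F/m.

By planar symmetry E is perpendicular to the sheet and uniform; use a Gaussian pillbox with flat faces of area A on each side of the sheet.
Only the two end caps contribute flux: Φ = 2EA. With Q_enc = σA, Gauss's law gives E = |σ|/(2ε₀).
E = |σ|/(2ε₀) = (2.18e-5)/(2·8.85×10^-12) = 1.23e6 N/C.

|E| = 1.23×10^6 N/C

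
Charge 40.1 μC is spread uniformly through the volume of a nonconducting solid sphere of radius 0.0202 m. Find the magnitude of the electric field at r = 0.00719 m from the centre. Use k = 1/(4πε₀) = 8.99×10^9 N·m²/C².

By spherical symmetry E is radial; choose a Gaussian sphere of radius r = 0.00719 m (r < R).
Only the charge within r is enclosed: Q_enc = Q·(r/R)³ = (40.1 μC)·(0.00719 m/0.0202 m)³ = 1.808e-6 C.
By Gauss's law, ∮E·dA = E·4πr² = Q_enc/ε₀.
E = k|Q_enc|/r² = (8.99×10^9)(1.808×10^-6)/(0.00719)² = 3.14×10^8 N/C.

3.14×10^8 V/m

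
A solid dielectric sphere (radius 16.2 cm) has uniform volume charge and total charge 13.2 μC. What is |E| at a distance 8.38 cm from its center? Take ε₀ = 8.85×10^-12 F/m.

By spherical symmetry E is radial; choose a Gaussian sphere of radius r = 8.38 cm (r < R).
For a uniform sphere the enclosed fraction is (r/R)³, so Q_enc = (13.2 μC)(0.0838/0.162)³ = 1.827×10^-6 C.
Since E is radial and uniform over the Gaussian sphere, Φ = E·4πr² = Q_enc/ε₀.
E = |Q_enc|/(4πε₀r²) = (1.827×10^-6)/(4π·8.85×10^-12·(0.0838)²) = 2.34×10^6 N/C.

E = 2.34×10^6 V/m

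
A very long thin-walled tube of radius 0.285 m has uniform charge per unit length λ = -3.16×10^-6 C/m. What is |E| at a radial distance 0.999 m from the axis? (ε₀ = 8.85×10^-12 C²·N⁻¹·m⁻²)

By cylindrical symmetry E is radial; use a coaxial Gaussian cylinder of radius 0.999 m and length L (r > 0.285 m).
The full line charge is enclosed: λ_enc = -3.16×10^-6 C/m.
Applying ∮E·dA = Q_enc/ε₀ with the end caps contributing no flux:
E = |λ_enc|/(2πε₀r) = (3.16e-6)/(2π·8.85×10^-12·0.999) = 5.69e4 N/C.

E ≈ 5.69×10^4 V/m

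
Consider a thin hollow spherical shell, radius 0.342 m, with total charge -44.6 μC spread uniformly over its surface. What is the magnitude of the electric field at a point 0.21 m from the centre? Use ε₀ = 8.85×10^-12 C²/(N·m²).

Use a concentric Gaussian sphere at r = 0.21 m (inside the shell, r < 0.342 m).
All the charge is outside the Gaussian surface: Q_enc = 0, hence E = 0 everywhere inside the shell.

E = 0 (no enclosed charge)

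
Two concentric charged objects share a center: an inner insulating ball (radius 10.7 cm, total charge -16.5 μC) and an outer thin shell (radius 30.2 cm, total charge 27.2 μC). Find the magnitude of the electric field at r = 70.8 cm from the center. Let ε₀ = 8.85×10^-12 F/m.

1.92e5 N/C

Use a concentric Gaussian sphere at r = 70.8 cm (r > 30.2 cm, enclosing both).
Q_enc = (-16.5 μC) + (27.2 μC) = 1.07×10^-5 C.
By Gauss's law, ∮E·dA = E·4πr² = Q_enc/ε₀.
E = |Q_enc|/(4πε₀r²) = (1.07×10^-5)/(4π·8.85×10^-12·(0.708)²) = 1.92×10^5 N/C.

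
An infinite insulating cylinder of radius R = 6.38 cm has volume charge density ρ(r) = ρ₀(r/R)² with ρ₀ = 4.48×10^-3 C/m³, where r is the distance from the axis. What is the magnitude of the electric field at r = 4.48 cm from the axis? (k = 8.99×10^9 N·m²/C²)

By cylindrical symmetry E is radial; use a coaxial Gaussian cylinder of radius 4.48 cm and length L (r < R).
Integrating ρ over the cross-section to radius r: λ_enc = (2πρ₀/R²) ∫₀^r r'^3 dr' = 2πρ₀ r^4/(4·R²) = 6.964×10^-6 C/m.
Applying ∮E·dA = Q_enc/ε₀ with the end caps contributing no flux:
E = 2k|λ_enc|/r = 2(8.99×10^9)(6.964×10^-6)/(0.0448) = 2.79×10^6 N/C.

|E| ≈ 2.79×10^6 N/C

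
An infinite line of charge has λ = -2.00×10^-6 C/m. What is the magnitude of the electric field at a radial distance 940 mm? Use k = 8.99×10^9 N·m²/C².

|E| = 3.83×10^4 N/C

Coaxial Gaussian cylinder, radius r = 940 mm, length L.
Q_enc = λL, so λ_enc = -2.00×10^-6 C/m.
Gauss's law: E·2πrL = λ_enc L/ε₀.
E = 2k|λ_enc|/r = 2(8.99×10^9)(2.00×10^-6)/(0.94) = 3.83e4 N/C.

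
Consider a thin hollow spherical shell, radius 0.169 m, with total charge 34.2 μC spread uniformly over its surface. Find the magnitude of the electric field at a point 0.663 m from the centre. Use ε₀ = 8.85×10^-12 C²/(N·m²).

By spherical symmetry E is radial; choose a Gaussian sphere of radius r = 0.663 m (r > 0.169 m).
The entire shell is enclosed: Q_enc = 3.42e-5 C.
Gauss's law: E·4πr² = Q_enc/ε₀.
E = |Q_enc|/(4πε₀r²) = (3.42e-5)/(4π·8.85×10^-12·(0.663)²) = 7.00×10^5 N/C.

E ≈ 7.00×10^5 N/C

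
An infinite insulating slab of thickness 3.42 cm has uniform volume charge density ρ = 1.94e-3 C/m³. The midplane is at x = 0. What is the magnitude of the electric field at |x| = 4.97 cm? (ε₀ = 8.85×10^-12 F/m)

|E| ≈ 3.75e6 N/C

The point |x| = 4.97 cm lies outside the slab (half-thickness 0.0171 m). A symmetric pillbox spanning the full slab encloses Q_enc = ρ·d·A.
Flux = 2EA ⇒ E = |ρ|d/(2ε₀), independent of distance outside.
E = (1.94×10^-3)(0.0342)/(2·8.85×10^-12) = 3.75×10^6 N/C.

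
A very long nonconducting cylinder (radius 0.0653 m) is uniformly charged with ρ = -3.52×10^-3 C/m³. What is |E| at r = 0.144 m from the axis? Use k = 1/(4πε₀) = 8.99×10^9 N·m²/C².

Take a coaxial cylindrical Gaussian surface of radius r = 0.144 m and length L (r > 0.0653 m, full cross-section enclosed).
λ_enc = ρ·πR² = (-3.52×10^-3)π(0.0653)² = -4.715e-5 C/m.
Applying ∮E·dA = Q_enc/ε₀ with the end caps contributing no flux:
E = 2k|λ_enc|/r = 2(8.99×10^9)(4.715×10^-5)/(0.144) = 5.89×10^6 N/C.

E ≈ 5.89×10^6 N/C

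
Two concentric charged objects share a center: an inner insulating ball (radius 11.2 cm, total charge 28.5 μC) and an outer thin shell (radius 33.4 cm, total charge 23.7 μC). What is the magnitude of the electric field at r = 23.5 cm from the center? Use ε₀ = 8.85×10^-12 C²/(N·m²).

4.64×10^6 N/C

Use a concentric Gaussian sphere at r = 23.5 cm (between the bodies, 11.2 cm < r < 33.4 cm).
The shell at 33.4 cm lies outside the Gaussian surface, so Q_enc = 28.5 μC = 2.85×10^-5 C.
By Gauss's law, ∮E·dA = E·4πr² = Q_enc/ε₀.
E = |Q_enc|/(4πε₀r²) = (2.85×10^-5)/(4π·8.85×10^-12·(0.235)²) = 4.64×10^6 N/C.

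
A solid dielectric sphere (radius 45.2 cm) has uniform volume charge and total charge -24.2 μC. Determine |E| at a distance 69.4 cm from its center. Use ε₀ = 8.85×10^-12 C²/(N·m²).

E = 4.52×10^5 N/C

By spherical symmetry E is radial; choose a Gaussian sphere of radius r = 69.4 cm (r > R, so the entire charge is enclosed).
Q_enc = -24.2 μC = -2.42×10^-5 C.
By Gauss's law, ∮E·dA = E·4πr² = Q_enc/ε₀.
E = |Q_enc|/(4πε₀r²) = (2.42×10^-5)/(4π·8.85×10^-12·(0.694)²) = 4.52×10^5 N/C.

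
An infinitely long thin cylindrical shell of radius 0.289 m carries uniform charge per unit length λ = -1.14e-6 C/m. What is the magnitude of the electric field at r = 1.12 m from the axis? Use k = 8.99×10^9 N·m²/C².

Choose a coaxial cylinder of radius r = 1.12 m (arbitrary length L) as the Gaussian surface (r > 0.289 m).
The full line charge is enclosed: λ_enc = -1.14×10^-6 C/m.
By Gauss's law (flux through the curved wall only), E·2πrL = λ_enc L/ε₀.
E = 2k|λ_enc|/r = 2(8.99×10^9)(1.14×10^-6)/(1.12) = 1.83×10^4 N/C.

E = 1.83×10^4 V/m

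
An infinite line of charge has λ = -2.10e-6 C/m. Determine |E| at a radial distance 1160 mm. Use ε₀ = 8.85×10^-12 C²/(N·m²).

|E| ≈ 3.26×10^4 N/C

Coaxial Gaussian cylinder, radius r = 1160 mm, length L.
Q_enc = λL, so λ_enc = -2.10×10^-6 C/m.
Gauss's law: E·2πrL = λ_enc L/ε₀.
E = |λ_enc|/(2πε₀r) = (2.10×10^-6)/(2π·8.85×10^-12·1.16) = 3.26×10^4 N/C.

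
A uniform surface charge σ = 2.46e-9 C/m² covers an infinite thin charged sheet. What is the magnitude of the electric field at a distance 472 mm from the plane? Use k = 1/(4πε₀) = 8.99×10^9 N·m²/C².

The symmetry is planar: E is normal to the sheet and the same magnitude on both sides. Take a pillbox straddling the sheet with end-cap area A.
Only the two end caps contribute flux: Φ = 2EA. With Q_enc = σA, Gauss's law gives E = |σ|/(2ε₀).
E = 2πk|σ| = 2π(8.99×10^9)(2.46e-9) = 139 N/C.

E ≈ 139 N/C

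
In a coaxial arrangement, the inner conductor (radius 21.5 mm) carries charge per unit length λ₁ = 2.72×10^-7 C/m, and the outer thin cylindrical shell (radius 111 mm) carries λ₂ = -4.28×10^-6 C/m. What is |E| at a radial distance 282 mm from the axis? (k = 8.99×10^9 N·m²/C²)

Take a coaxial cylindrical Gaussian surface of radius r = 282 mm and length L (r > 111 mm, enclosing both).
λ_enc = λ₁ + λ₂ = (2.72e-7) + (-4.28e-6) = -4.008e-6 C/m.
Applying ∮E·dA = Q_enc/ε₀ with the end caps contributing no flux:
E = 2k|λ_enc|/r = 2(8.99×10^9)(4.008×10^-6)/(0.282) = 2.56×10^5 N/C.

2.56×10^5 V/m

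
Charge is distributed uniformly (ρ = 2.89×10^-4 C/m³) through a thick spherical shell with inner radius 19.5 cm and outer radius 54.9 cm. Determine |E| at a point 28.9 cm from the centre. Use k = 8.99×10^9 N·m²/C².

Take a concentric spherical Gaussian surface of radius r = 28.9 cm (within the shell material, 19.5 cm < r < 54.9 cm).
Only the shell between 19.5 cm and r is enclosed: Q_enc = ρ·(4π/3)(r³ − a³) = (2.89e-4)·(4π/3)·((0.289)³ − (0.195)³) = 2.024e-5 C.
Since E is radial and uniform over the Gaussian sphere, Φ = E·4πr² = Q_enc/ε₀.
E = k|Q_enc|/r² = (8.99×10^9)(2.024×10^-5)/(0.289)² = 2.18×10^6 N/C.

2.18e6 V/m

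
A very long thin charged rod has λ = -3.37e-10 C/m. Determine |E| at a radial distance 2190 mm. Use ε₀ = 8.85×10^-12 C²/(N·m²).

E = 2.77 N/C

Choose a coaxial cylinder of radius r = 2190 mm (arbitrary length L) as the Gaussian surface.
Q_enc = λL, so λ_enc = -3.37×10^-10 C/m.
Applying ∮E·dA = Q_enc/ε₀ with the end caps contributing no flux:
E = |λ_enc|/(2πε₀r) = (3.37e-10)/(2π·8.85×10^-12·2.19) = 2.77 N/C.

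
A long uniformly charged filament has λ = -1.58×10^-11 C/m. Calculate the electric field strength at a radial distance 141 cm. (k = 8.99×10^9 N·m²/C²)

Take a coaxial cylindrical Gaussian surface of radius r = 141 cm and length L.
Q_enc = λL, so λ_enc = -1.58×10^-11 C/m.
Since E is radial and uniform over the curved surface, Φ = E·2πrL = Q_enc/ε₀ = λ_enc L/ε₀.
E = 2k|λ_enc|/r = 2(8.99×10^9)(1.58e-11)/(1.41) = 0.201 N/C.

0.201 V/m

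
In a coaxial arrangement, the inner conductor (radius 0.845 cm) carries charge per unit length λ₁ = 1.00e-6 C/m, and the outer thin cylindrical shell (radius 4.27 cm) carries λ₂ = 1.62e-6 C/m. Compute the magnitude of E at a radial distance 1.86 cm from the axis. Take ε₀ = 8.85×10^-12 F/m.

Coaxial Gaussian cylinder, radius r = 1.86 cm, length L (between the conductors, 0.845 cm < r < 4.27 cm).
The shell at 4.27 cm lies outside the Gaussian surface, so λ_enc = λ₁ = 1.00×10^-6 C/m.
Applying ∮E·dA = Q_enc/ε₀ with the end caps contributing no flux:
E = |λ_enc|/(2πε₀r) = (1.00×10^-6)/(2π·8.85×10^-12·0.0186) = 9.67×10^5 N/C.

|E| = 9.67e5 N/C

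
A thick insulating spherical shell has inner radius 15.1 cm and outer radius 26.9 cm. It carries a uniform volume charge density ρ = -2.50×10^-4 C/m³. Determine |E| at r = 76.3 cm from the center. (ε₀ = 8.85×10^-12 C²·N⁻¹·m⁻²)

E = 2.59×10^5 V/m

Use a concentric Gaussian sphere at r = 76.3 cm (r > 26.9 cm, enclosing the whole shell).
Q_enc = ρ·(4π/3)(b³ − a³) = (-2.50×10^-4)·(4π/3)·((0.269)³ − (0.151)³) = -1.678×10^-5 C.
Applying ∮E·dA = Q_enc/ε₀ with Φ = E(4πr²):
E = |Q_enc|/(4πε₀r²) = (1.678×10^-5)/(4π·8.85×10^-12·(0.763)²) = 2.59e5 N/C.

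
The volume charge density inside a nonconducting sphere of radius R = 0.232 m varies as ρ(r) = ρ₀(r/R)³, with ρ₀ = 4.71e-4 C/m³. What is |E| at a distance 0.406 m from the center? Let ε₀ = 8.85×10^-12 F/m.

By spherical symmetry E is radial; choose a Gaussian sphere of radius r = 0.406 m (r > R, all charge enclosed).
Q_enc = 4π ∫₀^R ρ₀(r'/R)^3 r'² dr' = 4πρ₀R³/6 = 1.232e-5 C.
Since E is radial and uniform over the Gaussian sphere, Φ = E·4πr² = Q_enc/ε₀.
E = |Q_enc|/(4πε₀r²) = (1.232e-5)/(4π·8.85×10^-12·(0.406)²) = 6.72×10^5 N/C.

E ≈ 6.72×10^5 V/m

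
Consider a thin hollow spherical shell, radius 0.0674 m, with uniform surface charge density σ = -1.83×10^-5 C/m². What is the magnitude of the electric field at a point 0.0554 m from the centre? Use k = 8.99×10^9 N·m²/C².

E = 0

Symmetry ⇒ E = E(r) r̂. Gaussian sphere of radius r = 0.0554 m (inside the shell, r < 0.0674 m).
All the charge is outside the Gaussian surface: Q_enc = 0, hence E = 0 everywhere inside the shell.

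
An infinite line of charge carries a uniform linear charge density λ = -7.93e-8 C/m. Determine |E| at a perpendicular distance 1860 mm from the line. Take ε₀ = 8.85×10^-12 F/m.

Take a coaxial cylindrical Gaussian surface of radius r = 1860 mm and length L.
Q_enc = λL, so λ_enc = -7.93×10^-8 C/m.
Applying ∮E·dA = Q_enc/ε₀ with the end caps contributing no flux:
E = |λ_enc|/(2πε₀r) = (7.93e-8)/(2π·8.85×10^-12·1.86) = 767 N/C.

|E| ≈ 767 N/C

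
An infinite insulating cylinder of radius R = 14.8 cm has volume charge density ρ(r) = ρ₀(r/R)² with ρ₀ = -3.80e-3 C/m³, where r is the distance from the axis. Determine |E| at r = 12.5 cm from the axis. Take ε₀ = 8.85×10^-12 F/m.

Coaxial Gaussian cylinder, radius r = 12.5 cm, length L (r < R).
Integrating ρ over the cross-section to radius r: λ_enc = (2πρ₀/R²) ∫₀^r r'^3 dr' = 2πρ₀ r^4/(4·R²) = -6.653e-5 C/m.
By Gauss's law (flux through the curved wall only), E·2πrL = λ_enc L/ε₀.
E = |λ_enc|/(2πε₀r) = (6.653×10^-5)/(2π·8.85×10^-12·0.125) = 9.57×10^6 N/C.

|E| ≈ 9.57e6 N/C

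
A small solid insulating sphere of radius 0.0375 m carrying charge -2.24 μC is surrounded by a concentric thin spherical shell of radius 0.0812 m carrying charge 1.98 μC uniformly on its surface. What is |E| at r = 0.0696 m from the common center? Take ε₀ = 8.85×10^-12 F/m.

4.16×10^6 V/m

Take a concentric spherical Gaussian surface of radius r = 0.0696 m (between the bodies, 0.0375 m < r < 0.0812 m).
Only the inner charge is enclosed; the outer shell contributes nothing inside itself. Q_enc = -2.24 μC = -2.24×10^-6 C.
Since E is radial and uniform over the Gaussian sphere, Φ = E·4πr² = Q_enc/ε₀.
E = |Q_enc|/(4πε₀r²) = (2.24e-6)/(4π·8.85×10^-12·(0.0696)²) = 4.16e6 N/C.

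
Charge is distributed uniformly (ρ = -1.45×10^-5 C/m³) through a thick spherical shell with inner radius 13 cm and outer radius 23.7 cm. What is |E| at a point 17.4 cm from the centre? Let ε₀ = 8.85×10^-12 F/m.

|E| = 5.54×10^4 N/C

By spherical symmetry E is radial; choose a Gaussian sphere of radius r = 17.4 cm (within the shell material, 13 cm < r < 23.7 cm).
Enclosed charge is the volume from a to r: Q_enc = (4π/3)ρ(r³ − a³) = -1.865×10^-7 C.
Applying ∮E·dA = Q_enc/ε₀ with Φ = E(4πr²):
E = |Q_enc|/(4πε₀r²) = (1.865×10^-7)/(4π·8.85×10^-12·(0.174)²) = 5.54e4 N/C.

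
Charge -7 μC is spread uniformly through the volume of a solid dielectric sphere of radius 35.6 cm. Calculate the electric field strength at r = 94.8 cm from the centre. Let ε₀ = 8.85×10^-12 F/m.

Use a concentric Gaussian sphere at r = 94.8 cm (r > R, so the entire charge is enclosed).
Q_enc = -7 μC = -7.00e-6 C.
Applying ∮E·dA = Q_enc/ε₀ with Φ = E(4πr²):
E = |Q_enc|/(4πε₀r²) = (7.00e-6)/(4π·8.85×10^-12·(0.948)²) = 7.00×10^4 N/C.

E ≈ 7.00e4 N/C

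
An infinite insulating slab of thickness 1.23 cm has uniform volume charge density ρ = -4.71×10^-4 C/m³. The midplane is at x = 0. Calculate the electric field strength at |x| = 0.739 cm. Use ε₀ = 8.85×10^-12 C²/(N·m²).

The point |x| = 0.739 cm lies outside the slab (half-thickness 0.00615 m). A symmetric pillbox spanning the full slab encloses Q_enc = ρ·d·A.
Flux = 2EA ⇒ E = |ρ|d/(2ε₀), independent of distance outside.
E = (4.71e-4)(0.0123)/(2·8.85×10^-12) = 3.27×10^5 N/C.

|E| ≈ 3.27×10^5 N/C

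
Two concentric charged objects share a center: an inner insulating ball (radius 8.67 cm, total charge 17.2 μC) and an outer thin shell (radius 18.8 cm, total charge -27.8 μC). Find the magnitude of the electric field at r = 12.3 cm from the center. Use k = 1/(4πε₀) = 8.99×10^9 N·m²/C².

Take a concentric spherical Gaussian surface of radius r = 12.3 cm (between the bodies, 8.67 cm < r < 18.8 cm).
Only the inner charge is enclosed; the outer shell contributes nothing inside itself. Q_enc = 17.2 μC = 1.72×10^-5 C.
Applying ∮E·dA = Q_enc/ε₀ with Φ = E(4πr²):
E = k|Q_enc|/r² = (8.99×10^9)(1.72×10^-5)/(0.123)² = 1.02×10^7 N/C.

E ≈ 1.02e7 N/C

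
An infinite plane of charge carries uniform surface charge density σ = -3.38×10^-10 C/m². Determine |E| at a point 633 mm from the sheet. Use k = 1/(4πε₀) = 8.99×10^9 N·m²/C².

By planar symmetry E is perpendicular to the sheet and uniform; use a Gaussian pillbox with flat faces of area A on each side of the sheet.
Flux Φ = 2EA and Q_enc = σA, so 2EA = σA/ε₀ ⇒ E = |σ|/(2ε₀), independent of distance.
E = 2πk|σ| = 2π(8.99×10^9)(3.38×10^-10) = 19.1 N/C.

19.1 N/C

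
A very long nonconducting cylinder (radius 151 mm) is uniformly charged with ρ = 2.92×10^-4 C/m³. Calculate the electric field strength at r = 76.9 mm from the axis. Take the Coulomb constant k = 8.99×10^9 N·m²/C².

|E| = 1.27×10^6 N/C

Choose a coaxial cylinder of radius r = 76.9 mm (arbitrary length L) as the Gaussian surface (r < R).
Charge inside radius r per length L is ρ·πr²·L, so λ_enc = ρπr² = 5.425×10^-6 C/m.
Applying ∮E·dA = Q_enc/ε₀ with the end caps contributing no flux:
E = 2k|λ_enc|/r = 2(8.99×10^9)(5.425×10^-6)/(0.0769) = 1.27×10^6 N/C.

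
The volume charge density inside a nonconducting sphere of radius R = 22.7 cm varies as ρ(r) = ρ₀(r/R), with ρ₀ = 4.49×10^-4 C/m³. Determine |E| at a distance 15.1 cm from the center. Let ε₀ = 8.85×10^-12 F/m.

|E| ≈ 1.27×10^6 N/C

Take a concentric spherical Gaussian surface of radius r = 15.1 cm (r < R).
Integrate the density: Q_enc = 4π ∫₀^r ρ₀(r'/R)^1 r'² dr' = 4πρ₀ r^4/(4·R) = 3.231×10^-6 C.
Applying ∮E·dA = Q_enc/ε₀ with Φ = E(4πr²):
E = |Q_enc|/(4πε₀r²) = (3.231×10^-6)/(4π·8.85×10^-12·(0.151)²) = 1.27×10^6 N/C.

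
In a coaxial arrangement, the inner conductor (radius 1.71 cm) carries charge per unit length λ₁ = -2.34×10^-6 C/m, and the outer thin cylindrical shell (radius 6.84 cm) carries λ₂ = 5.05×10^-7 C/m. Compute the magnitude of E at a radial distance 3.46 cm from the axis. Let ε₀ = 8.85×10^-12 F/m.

Coaxial Gaussian cylinder, radius r = 3.46 cm, length L (between the conductors, 1.71 cm < r < 6.84 cm).
The shell at 6.84 cm lies outside the Gaussian surface, so λ_enc = λ₁ = -2.34×10^-6 C/m.
Gauss's law: E·2πrL = λ_enc L/ε₀.
E = |λ_enc|/(2πε₀r) = (2.34e-6)/(2π·8.85×10^-12·0.0346) = 1.22×10^6 N/C.

E ≈ 1.22e6 N/C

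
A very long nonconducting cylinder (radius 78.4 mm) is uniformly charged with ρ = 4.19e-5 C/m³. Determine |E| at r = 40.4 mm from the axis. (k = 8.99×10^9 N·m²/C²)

|E| ≈ 9.56×10^4 N/C

By cylindrical symmetry E is radial; use a coaxial Gaussian cylinder of radius 40.4 mm and length L (r < R).
Charge inside radius r per length L is ρ·πr²·L, so λ_enc = ρπr² = 2.148e-7 C/m.
By Gauss's law (flux through the curved wall only), E·2πrL = λ_enc L/ε₀.
E = 2k|λ_enc|/r = 2(8.99×10^9)(2.148×10^-7)/(0.0404) = 9.56e4 N/C.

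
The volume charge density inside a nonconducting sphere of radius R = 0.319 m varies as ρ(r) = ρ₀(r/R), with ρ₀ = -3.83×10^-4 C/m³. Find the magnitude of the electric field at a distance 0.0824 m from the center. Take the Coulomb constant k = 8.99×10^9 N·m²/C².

Symmetry ⇒ E = E(r) r̂. Gaussian sphere of radius r = 0.0824 m (r < R).
Integrate the density: Q_enc = 4π ∫₀^r ρ₀(r'/R)^1 r'² dr' = 4πρ₀ r^4/(4·R) = -1.739e-7 C.
Since E is radial and uniform over the Gaussian sphere, Φ = E·4πr² = Q_enc/ε₀.
E = k|Q_enc|/r² = (8.99×10^9)(1.739×10^-7)/(0.0824)² = 2.30×10^5 N/C.

E = 2.30e5 V/m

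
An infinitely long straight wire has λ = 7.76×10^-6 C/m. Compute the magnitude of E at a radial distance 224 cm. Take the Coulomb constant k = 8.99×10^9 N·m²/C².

E ≈ 6.23e4 N/C

Choose a coaxial cylinder of radius r = 224 cm (arbitrary length L) as the Gaussian surface.
Q_enc = λL, so λ_enc = 7.76e-6 C/m.
By Gauss's law (flux through the curved wall only), E·2πrL = λ_enc L/ε₀.
E = 2k|λ_enc|/r = 2(8.99×10^9)(7.76×10^-6)/(2.24) = 6.23e4 N/C.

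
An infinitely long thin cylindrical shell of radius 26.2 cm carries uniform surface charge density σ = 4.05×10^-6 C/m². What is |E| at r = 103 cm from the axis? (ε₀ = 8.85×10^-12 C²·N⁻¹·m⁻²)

|E| ≈ 1.16e5 N/C

By cylindrical symmetry E is radial; use a coaxial Gaussian cylinder of radius 103 cm and length L (r > 26.2 cm).
The whole shell is enclosed: λ_enc = σ·2πR = (4.05e-6)·2π·(0.262) = 6.667×10^-6 C/m.
By Gauss's law (flux through the curved wall only), E·2πrL = λ_enc L/ε₀.
E = |λ_enc|/(2πε₀r) = (6.667×10^-6)/(2π·8.85×10^-12·1.03) = 1.16×10^5 N/C.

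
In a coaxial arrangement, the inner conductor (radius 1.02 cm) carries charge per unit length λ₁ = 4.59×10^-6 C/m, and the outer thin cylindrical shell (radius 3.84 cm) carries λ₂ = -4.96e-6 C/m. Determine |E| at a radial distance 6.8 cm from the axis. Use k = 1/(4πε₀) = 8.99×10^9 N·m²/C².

Choose a coaxial cylinder of radius r = 6.8 cm (arbitrary length L) as the Gaussian surface (r > 3.84 cm, enclosing both).
λ_enc = λ₁ + λ₂ = (4.59e-6) + (-4.96×10^-6) = -3.70×10^-7 C/m.
Gauss's law: E·2πrL = λ_enc L/ε₀.
E = 2k|λ_enc|/r = 2(8.99×10^9)(3.70×10^-7)/(0.068) = 9.78×10^4 N/C.

|E| = 9.78e4 N/C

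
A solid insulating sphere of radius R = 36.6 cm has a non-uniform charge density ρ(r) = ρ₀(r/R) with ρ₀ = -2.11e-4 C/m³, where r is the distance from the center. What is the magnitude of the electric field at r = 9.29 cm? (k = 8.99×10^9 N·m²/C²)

Use a concentric Gaussian sphere at r = 9.29 cm (r < R).
Integrate the density: Q_enc = 4π ∫₀^r ρ₀(r'/R)^1 r'² dr' = 4πρ₀ r^4/(4·R) = -1.349e-7 C.
Gauss's law: E·4πr² = Q_enc/ε₀.
E = k|Q_enc|/r² = (8.99×10^9)(1.349×10^-7)/(0.0929)² = 1.41e5 N/C.

E ≈ 1.41×10^5 N/C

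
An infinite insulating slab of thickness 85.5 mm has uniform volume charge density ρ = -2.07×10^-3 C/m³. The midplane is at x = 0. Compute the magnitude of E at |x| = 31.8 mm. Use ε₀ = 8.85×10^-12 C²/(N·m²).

By symmetry E is perpendicular to the slab. A Gaussian pillbox from −31.8 mm to +31.8 mm (face area A) lies entirely within the slab.
Q_enc = ρ·(2x)·A and flux = 2EA, so 2EA = 2ρxA/ε₀ ⇒ E = |ρ|x/ε₀.
E = (2.07×10^-3)(0.0318)/(8.85×10^-12) = 7.44e6 N/C.

|E| = 7.44×10^6 V/m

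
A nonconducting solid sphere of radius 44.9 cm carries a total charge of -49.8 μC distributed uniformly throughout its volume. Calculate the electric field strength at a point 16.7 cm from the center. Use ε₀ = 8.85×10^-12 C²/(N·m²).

E ≈ 8.26×10^5 N/C

Use a concentric Gaussian sphere at r = 16.7 cm (r < R).
Only the charge within r is enclosed: Q_enc = Q·(r/R)³ = (-49.8 μC)·(16.7 cm/44.9 cm)³ = -2.562×10^-6 C.
Gauss's law: E·4πr² = Q_enc/ε₀.
E = |Q_enc|/(4πε₀r²) = (2.562×10^-6)/(4π·8.85×10^-12·(0.167)²) = 8.26×10^5 N/C.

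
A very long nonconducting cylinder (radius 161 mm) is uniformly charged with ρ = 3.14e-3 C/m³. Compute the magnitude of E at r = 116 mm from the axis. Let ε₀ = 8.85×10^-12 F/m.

E = 2.06e7 V/m

Coaxial Gaussian cylinder, radius r = 116 mm, length L (r < R).
Charge inside radius r per length L is ρ·πr²·L, so λ_enc = ρπr² = 1.327×10^-4 C/m.
Applying ∮E·dA = Q_enc/ε₀ with the end caps contributing no flux:
E = |λ_enc|/(2πε₀r) = (1.327×10^-4)/(2π·8.85×10^-12·0.116) = 2.06×10^7 N/C.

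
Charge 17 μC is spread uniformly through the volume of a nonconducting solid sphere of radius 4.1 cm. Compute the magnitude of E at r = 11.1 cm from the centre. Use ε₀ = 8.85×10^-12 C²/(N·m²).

Take a concentric spherical Gaussian surface of radius r = 11.1 cm (r > R, so the entire charge is enclosed).
Q_enc = 17 μC = 1.70e-5 C.
Gauss's law: E·4πr² = Q_enc/ε₀.
E = |Q_enc|/(4πε₀r²) = (1.70×10^-5)/(4π·8.85×10^-12·(0.111)²) = 1.24×10^7 N/C.

|E| ≈ 1.24×10^7 N/C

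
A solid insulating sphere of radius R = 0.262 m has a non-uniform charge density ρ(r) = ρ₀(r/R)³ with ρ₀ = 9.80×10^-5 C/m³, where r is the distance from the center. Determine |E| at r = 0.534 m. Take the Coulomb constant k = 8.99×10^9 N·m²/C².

1.16×10^5 N/C

Take a concentric spherical Gaussian surface of radius r = 0.534 m (r > R, all charge enclosed).
Q_enc = 4π ∫₀^R ρ₀(r'/R)^3 r'² dr' = 4πρ₀R³/6 = 3.691×10^-6 C.
By Gauss's law, ∮E·dA = E·4πr² = Q_enc/ε₀.
E = k|Q_enc|/r² = (8.99×10^9)(3.691×10^-6)/(0.534)² = 1.16e5 N/C.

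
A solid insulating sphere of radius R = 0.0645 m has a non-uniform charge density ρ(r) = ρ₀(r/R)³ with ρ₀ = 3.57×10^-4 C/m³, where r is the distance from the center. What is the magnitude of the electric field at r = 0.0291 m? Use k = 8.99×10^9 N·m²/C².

Symmetry ⇒ E = E(r) r̂. Gaussian sphere of radius r = 0.0291 m (r < R).
Q_enc = ∫₀^r ρ(r')·4πr'² dr' = (4πρ₀/R³) ∫₀^r r'^5 dr' = 4πρ₀ r^6/(6·R³) = 1.692×10^-9 C.
Applying ∮E·dA = Q_enc/ε₀ with Φ = E(4πr²):
E = k|Q_enc|/r² = (8.99×10^9)(1.692×10^-9)/(0.0291)² = 1.80×10^4 N/C.

|E| = 1.80×10^4 N/C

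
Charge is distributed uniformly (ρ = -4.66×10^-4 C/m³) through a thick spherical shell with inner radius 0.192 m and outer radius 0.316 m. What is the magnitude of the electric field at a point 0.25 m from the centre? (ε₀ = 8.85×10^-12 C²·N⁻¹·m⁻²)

2.40e6 N/C

Symmetry ⇒ E = E(r) r̂. Gaussian sphere of radius r = 0.25 m (within the shell material, 0.192 m < r < 0.316 m).
Enclosed charge is the volume from a to r: Q_enc = (4π/3)ρ(r³ − a³) = -1.668e-5 C.
Applying ∮E·dA = Q_enc/ε₀ with Φ = E(4πr²):
E = |Q_enc|/(4πε₀r²) = (1.668×10^-5)/(4π·8.85×10^-12·(0.25)²) = 2.40×10^6 N/C.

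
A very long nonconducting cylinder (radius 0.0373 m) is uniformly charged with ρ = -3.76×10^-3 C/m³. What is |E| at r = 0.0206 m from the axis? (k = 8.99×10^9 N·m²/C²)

E ≈ 4.38e6 V/m

Take a coaxial cylindrical Gaussian surface of radius r = 0.0206 m and length L (r < R).
Charge inside radius r per length L is ρ·πr²·L, so λ_enc = ρπr² = -5.013e-6 C/m.
Gauss's law: E·2πrL = λ_enc L/ε₀.
E = 2k|λ_enc|/r = 2(8.99×10^9)(5.013×10^-6)/(0.0206) = 4.38×10^6 N/C.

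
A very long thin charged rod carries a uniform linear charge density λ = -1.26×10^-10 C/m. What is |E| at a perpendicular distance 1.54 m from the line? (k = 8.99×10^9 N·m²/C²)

Choose a coaxial cylinder of radius r = 1.54 m (arbitrary length L) as the Gaussian surface.
Q_enc = λL, so λ_enc = -1.26×10^-10 C/m.
By Gauss's law (flux through the curved wall only), E·2πrL = λ_enc L/ε₀.
E = 2k|λ_enc|/r = 2(8.99×10^9)(1.26×10^-10)/(1.54) = 1.47 N/C.

1.47 N/C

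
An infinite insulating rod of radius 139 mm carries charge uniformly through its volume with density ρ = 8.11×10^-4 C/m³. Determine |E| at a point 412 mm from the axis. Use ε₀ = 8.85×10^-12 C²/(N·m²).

Choose a coaxial cylinder of radius r = 412 mm (arbitrary length L) as the Gaussian surface (r > 139 mm, full cross-section enclosed).
λ_enc = ρ·πR² = (8.11e-4)π(0.139)² = 4.923e-5 C/m.
Since E is radial and uniform over the curved surface, Φ = E·2πrL = Q_enc/ε₀ = λ_enc L/ε₀.
E = |λ_enc|/(2πε₀r) = (4.923×10^-5)/(2π·8.85×10^-12·0.412) = 2.15e6 N/C.

|E| = 2.15×10^6 N/C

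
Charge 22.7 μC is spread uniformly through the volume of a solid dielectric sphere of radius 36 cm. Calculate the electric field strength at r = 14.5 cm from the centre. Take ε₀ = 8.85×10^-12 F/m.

E ≈ 6.34e5 N/C

By spherical symmetry E is radial; choose a Gaussian sphere of radius r = 14.5 cm (r < R).
For a uniform sphere the enclosed fraction is (r/R)³, so Q_enc = (22.7 μC)(0.145/0.36)³ = 1.483×10^-6 C.
By Gauss's law, ∮E·dA = E·4πr² = Q_enc/ε₀.
E = |Q_enc|/(4πε₀r²) = (1.483e-6)/(4π·8.85×10^-12·(0.145)²) = 6.34e5 N/C.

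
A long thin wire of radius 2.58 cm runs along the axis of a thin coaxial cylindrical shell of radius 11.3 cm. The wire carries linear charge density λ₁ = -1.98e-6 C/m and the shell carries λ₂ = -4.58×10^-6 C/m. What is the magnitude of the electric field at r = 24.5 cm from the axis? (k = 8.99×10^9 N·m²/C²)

|E| = 4.81×10^5 N/C

By cylindrical symmetry E is radial; use a coaxial Gaussian cylinder of radius 24.5 cm and length L (r > 11.3 cm, enclosing both).
λ_enc = λ₁ + λ₂ = (-1.98×10^-6) + (-4.58×10^-6) = -6.56e-6 C/m.
Since E is radial and uniform over the curved surface, Φ = E·2πrL = Q_enc/ε₀ = λ_enc L/ε₀.
E = 2k|λ_enc|/r = 2(8.99×10^9)(6.56e-6)/(0.245) = 4.81×10^5 N/C.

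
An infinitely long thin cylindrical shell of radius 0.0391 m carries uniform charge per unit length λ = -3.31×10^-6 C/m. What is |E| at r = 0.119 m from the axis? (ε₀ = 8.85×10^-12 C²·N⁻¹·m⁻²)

5.00×10^5 N/C

Choose a coaxial cylinder of radius r = 0.119 m (arbitrary length L) as the Gaussian surface (r > 0.0391 m).
The full line charge is enclosed: λ_enc = -3.31e-6 C/m.
By Gauss's law (flux through the curved wall only), E·2πrL = λ_enc L/ε₀.
E = |λ_enc|/(2πε₀r) = (3.31×10^-6)/(2π·8.85×10^-12·0.119) = 5.00×10^5 N/C.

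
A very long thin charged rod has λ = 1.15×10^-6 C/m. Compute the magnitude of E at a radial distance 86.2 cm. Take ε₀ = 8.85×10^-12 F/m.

|E| = 2.40×10^4 N/C

By cylindrical symmetry E is radial; use a coaxial Gaussian cylinder of radius 86.2 cm and length L.
Q_enc = λL, so λ_enc = 1.15×10^-6 C/m.
Applying ∮E·dA = Q_enc/ε₀ with the end caps contributing no flux:
E = |λ_enc|/(2πε₀r) = (1.15e-6)/(2π·8.85×10^-12·0.862) = 2.40×10^4 N/C.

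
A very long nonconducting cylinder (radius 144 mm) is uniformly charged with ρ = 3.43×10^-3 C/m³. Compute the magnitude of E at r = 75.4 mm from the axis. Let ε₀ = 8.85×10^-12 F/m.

|E| ≈ 1.46×10^7 N/C

Coaxial Gaussian cylinder, radius r = 75.4 mm, length L (r < R).
Charge inside radius r per length L is ρ·πr²·L, so λ_enc = ρπr² = 6.126×10^-5 C/m.
Gauss's law: E·2πrL = λ_enc L/ε₀.
E = |λ_enc|/(2πε₀r) = (6.126e-5)/(2π·8.85×10^-12·0.0754) = 1.46×10^7 N/C.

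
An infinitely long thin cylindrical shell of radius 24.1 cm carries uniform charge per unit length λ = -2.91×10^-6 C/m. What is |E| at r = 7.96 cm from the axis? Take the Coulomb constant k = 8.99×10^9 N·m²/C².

Choose a coaxial cylinder of radius r = 7.96 cm (arbitrary length L) as the Gaussian surface (r < 24.1 cm, inside the shell).
No charge is enclosed, so Gauss's law gives E·2πrL = 0 ⇒ E = 0.

E = 0 (no enclosed charge)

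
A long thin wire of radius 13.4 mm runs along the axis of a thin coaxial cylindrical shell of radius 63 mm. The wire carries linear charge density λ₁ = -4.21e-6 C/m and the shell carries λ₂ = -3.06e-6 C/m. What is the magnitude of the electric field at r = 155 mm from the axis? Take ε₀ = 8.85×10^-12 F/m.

Coaxial Gaussian cylinder, radius r = 155 mm, length L (r > 63 mm, enclosing both).
λ_enc = λ₁ + λ₂ = (-4.21e-6) + (-3.06e-6) = -7.27×10^-6 C/m.
Applying ∮E·dA = Q_enc/ε₀ with the end caps contributing no flux:
E = |λ_enc|/(2πε₀r) = (7.27×10^-6)/(2π·8.85×10^-12·0.155) = 8.43×10^5 N/C.

8.43×10^5 N/C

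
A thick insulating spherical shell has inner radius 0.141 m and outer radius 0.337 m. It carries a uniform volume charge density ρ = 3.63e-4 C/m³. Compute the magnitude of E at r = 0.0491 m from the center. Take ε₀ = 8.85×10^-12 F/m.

Take a concentric spherical Gaussian surface of radius r = 0.0491 m (r < 0.141 m, inside the empty cavity).
Q_enc = 0 (all charge lies at larger r); Gauss's law gives E = 0.

|E| = 0 N/C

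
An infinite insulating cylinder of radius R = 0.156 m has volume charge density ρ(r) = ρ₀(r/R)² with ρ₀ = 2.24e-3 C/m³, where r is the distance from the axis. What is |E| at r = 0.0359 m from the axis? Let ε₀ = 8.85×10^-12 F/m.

Take a coaxial cylindrical Gaussian surface of radius r = 0.0359 m and length L (r < R).
Integrating ρ over the cross-section to radius r: λ_enc = (2πρ₀/R²) ∫₀^r r'^3 dr' = 2πρ₀ r^4/(4·R²) = 2.402×10^-7 C/m.
By Gauss's law (flux through the curved wall only), E·2πrL = λ_enc L/ε₀.
E = |λ_enc|/(2πε₀r) = (2.402e-7)/(2π·8.85×10^-12·0.0359) = 1.20×10^5 N/C.

E ≈ 1.20×10^5 N/C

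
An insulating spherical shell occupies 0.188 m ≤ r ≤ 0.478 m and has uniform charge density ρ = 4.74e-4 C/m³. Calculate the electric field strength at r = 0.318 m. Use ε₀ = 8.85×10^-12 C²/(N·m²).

Symmetry ⇒ E = E(r) r̂. Gaussian sphere of radius r = 0.318 m (within the shell material, 0.188 m < r < 0.478 m).
Only the shell between 0.188 m and r is enclosed: Q_enc = ρ·(4π/3)(r³ − a³) = (4.74×10^-4)·(4π/3)·((0.318)³ − (0.188)³) = 5.066×10^-5 C.
By Gauss's law, ∮E·dA = E·4πr² = Q_enc/ε₀.
E = |Q_enc|/(4πε₀r²) = (5.066e-5)/(4π·8.85×10^-12·(0.318)²) = 4.50e6 N/C.

|E| = 4.50×10^6 N/C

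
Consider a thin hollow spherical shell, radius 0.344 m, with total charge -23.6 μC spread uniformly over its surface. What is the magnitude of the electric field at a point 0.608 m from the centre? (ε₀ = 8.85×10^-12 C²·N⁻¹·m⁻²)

|E| ≈ 5.74e5 N/C

Take a concentric spherical Gaussian surface of radius r = 0.608 m (r > 0.344 m).
The entire shell is enclosed: Q_enc = -2.36e-5 C.
Gauss's law: E·4πr² = Q_enc/ε₀.
E = |Q_enc|/(4πε₀r²) = (2.36e-5)/(4π·8.85×10^-12·(0.608)²) = 5.74×10^5 N/C.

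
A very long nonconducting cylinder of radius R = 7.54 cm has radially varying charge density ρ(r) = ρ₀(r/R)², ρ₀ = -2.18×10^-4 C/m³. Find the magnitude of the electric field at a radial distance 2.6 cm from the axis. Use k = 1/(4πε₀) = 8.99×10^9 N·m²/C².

E ≈ 1.90×10^4 N/C

Take a coaxial cylindrical Gaussian surface of radius r = 2.6 cm and length L (r < R).
Integrating ρ over the cross-section to radius r: λ_enc = (2πρ₀/R²) ∫₀^r r'^3 dr' = 2πρ₀ r^4/(4·R²) = -2.752e-8 C/m.
Applying ∮E·dA = Q_enc/ε₀ with the end caps contributing no flux:
E = 2k|λ_enc|/r = 2(8.99×10^9)(2.752e-8)/(0.026) = 1.90×10^4 N/C.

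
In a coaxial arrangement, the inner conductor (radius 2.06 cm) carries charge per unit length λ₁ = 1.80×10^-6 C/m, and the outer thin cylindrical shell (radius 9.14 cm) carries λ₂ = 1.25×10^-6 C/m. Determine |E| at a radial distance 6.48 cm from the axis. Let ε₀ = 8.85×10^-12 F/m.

E = 5.00×10^5 V/m

Take a coaxial cylindrical Gaussian surface of radius r = 6.48 cm and length L (between the conductors, 2.06 cm < r < 9.14 cm).
The shell at 9.14 cm lies outside the Gaussian surface, so λ_enc = λ₁ = 1.80e-6 C/m.
Gauss's law: E·2πrL = λ_enc L/ε₀.
E = |λ_enc|/(2πε₀r) = (1.80×10^-6)/(2π·8.85×10^-12·0.0648) = 5.00×10^5 N/C.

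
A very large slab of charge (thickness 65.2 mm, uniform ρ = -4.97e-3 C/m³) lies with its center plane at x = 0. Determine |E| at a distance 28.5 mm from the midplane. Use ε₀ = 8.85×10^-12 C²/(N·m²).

By symmetry E is perpendicular to the slab. A Gaussian pillbox from −28.5 mm to +28.5 mm (face area A) lies entirely within the slab.
Q_enc = ρ·(2x)·A and flux = 2EA, so 2EA = 2ρxA/ε₀ ⇒ E = |ρ|x/ε₀.
E = (4.97e-3)(0.0285)/(8.85×10^-12) = 1.60e7 N/C.

E ≈ 1.60×10^7 V/m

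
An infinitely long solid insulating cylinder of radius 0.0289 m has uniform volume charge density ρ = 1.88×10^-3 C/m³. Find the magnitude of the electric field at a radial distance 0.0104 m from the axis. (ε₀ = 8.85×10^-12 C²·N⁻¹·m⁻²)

By cylindrical symmetry E is radial; use a coaxial Gaussian cylinder of radius 0.0104 m and length L (r < R).
Enclosed charge per unit length: λ_enc = ρ·πr² = (1.88×10^-3)π(0.0104)² = 6.388e-7 C/m.
Applying ∮E·dA = Q_enc/ε₀ with the end caps contributing no flux:
E = |λ_enc|/(2πε₀r) = (6.388×10^-7)/(2π·8.85×10^-12·0.0104) = 1.10×10^6 N/C.

E ≈ 1.10×10^6 V/m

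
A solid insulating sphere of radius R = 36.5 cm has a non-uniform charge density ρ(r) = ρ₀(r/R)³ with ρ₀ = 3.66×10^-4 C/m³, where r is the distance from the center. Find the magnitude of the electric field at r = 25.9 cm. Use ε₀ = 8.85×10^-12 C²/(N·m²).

E ≈ 6.38×10^5 N/C

Symmetry ⇒ E = E(r) r̂. Gaussian sphere of radius r = 25.9 cm (r < R).
Q_enc = ∫₀^r ρ(r')·4πr'² dr' = (4πρ₀/R³) ∫₀^r r'^5 dr' = 4πρ₀ r^6/(6·R³) = 4.758×10^-6 C.
Since E is radial and uniform over the Gaussian sphere, Φ = E·4πr² = Q_enc/ε₀.
E = |Q_enc|/(4πε₀r²) = (4.758×10^-6)/(4π·8.85×10^-12·(0.259)²) = 6.38e5 N/C.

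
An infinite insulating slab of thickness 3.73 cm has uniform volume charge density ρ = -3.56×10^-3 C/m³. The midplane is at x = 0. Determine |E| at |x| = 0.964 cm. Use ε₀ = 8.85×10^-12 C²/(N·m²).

|E| = 3.88×10^6 V/m

By symmetry E is perpendicular to the slab. A Gaussian pillbox from −0.964 cm to +0.964 cm (face area A) lies entirely within the slab.
Q_enc = ρ·(2x)·A and flux = 2EA, so 2EA = 2ρxA/ε₀ ⇒ E = |ρ|x/ε₀.
E = (3.56×10^-3)(0.00964)/(8.85×10^-12) = 3.88e6 N/C.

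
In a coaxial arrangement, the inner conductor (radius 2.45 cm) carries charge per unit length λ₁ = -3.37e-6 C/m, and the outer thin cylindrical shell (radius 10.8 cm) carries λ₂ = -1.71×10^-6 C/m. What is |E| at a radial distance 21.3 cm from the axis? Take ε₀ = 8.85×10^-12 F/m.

E ≈ 4.29×10^5 V/m

By cylindrical symmetry E is radial; use a coaxial Gaussian cylinder of radius 21.3 cm and length L (r > 10.8 cm, enclosing both).
λ_enc = λ₁ + λ₂ = (-3.37×10^-6) + (-1.71×10^-6) = -5.08e-6 C/m.
Gauss's law: E·2πrL = λ_enc L/ε₀.
E = |λ_enc|/(2πε₀r) = (5.08×10^-6)/(2π·8.85×10^-12·0.213) = 4.29e5 N/C.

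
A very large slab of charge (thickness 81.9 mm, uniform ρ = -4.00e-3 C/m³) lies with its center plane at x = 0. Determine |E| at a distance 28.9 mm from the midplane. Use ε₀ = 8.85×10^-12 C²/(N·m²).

By symmetry E is perpendicular to the slab. A Gaussian pillbox from −28.9 mm to +28.9 mm (face area A) lies entirely within the slab.
Q_enc = ρ·(2x)·A and flux = 2EA, so 2EA = 2ρxA/ε₀ ⇒ E = |ρ|x/ε₀.
E = (4.00e-3)(0.0289)/(8.85×10^-12) = 1.31×10^7 N/C.

1.31×10^7 N/C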